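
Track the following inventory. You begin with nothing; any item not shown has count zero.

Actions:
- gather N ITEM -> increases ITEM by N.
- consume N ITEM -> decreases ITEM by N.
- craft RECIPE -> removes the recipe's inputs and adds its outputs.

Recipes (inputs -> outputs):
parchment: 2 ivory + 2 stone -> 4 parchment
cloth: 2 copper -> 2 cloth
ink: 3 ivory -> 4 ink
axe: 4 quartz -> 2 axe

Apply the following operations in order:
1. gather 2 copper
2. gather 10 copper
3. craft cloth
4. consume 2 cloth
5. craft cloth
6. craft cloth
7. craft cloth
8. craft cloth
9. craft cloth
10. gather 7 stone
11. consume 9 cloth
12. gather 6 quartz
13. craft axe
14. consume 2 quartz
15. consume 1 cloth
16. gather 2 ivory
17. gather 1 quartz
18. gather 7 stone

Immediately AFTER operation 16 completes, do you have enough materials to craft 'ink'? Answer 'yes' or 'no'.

Answer: no

Derivation:
After 1 (gather 2 copper): copper=2
After 2 (gather 10 copper): copper=12
After 3 (craft cloth): cloth=2 copper=10
After 4 (consume 2 cloth): copper=10
After 5 (craft cloth): cloth=2 copper=8
After 6 (craft cloth): cloth=4 copper=6
After 7 (craft cloth): cloth=6 copper=4
After 8 (craft cloth): cloth=8 copper=2
After 9 (craft cloth): cloth=10
After 10 (gather 7 stone): cloth=10 stone=7
After 11 (consume 9 cloth): cloth=1 stone=7
After 12 (gather 6 quartz): cloth=1 quartz=6 stone=7
After 13 (craft axe): axe=2 cloth=1 quartz=2 stone=7
After 14 (consume 2 quartz): axe=2 cloth=1 stone=7
After 15 (consume 1 cloth): axe=2 stone=7
After 16 (gather 2 ivory): axe=2 ivory=2 stone=7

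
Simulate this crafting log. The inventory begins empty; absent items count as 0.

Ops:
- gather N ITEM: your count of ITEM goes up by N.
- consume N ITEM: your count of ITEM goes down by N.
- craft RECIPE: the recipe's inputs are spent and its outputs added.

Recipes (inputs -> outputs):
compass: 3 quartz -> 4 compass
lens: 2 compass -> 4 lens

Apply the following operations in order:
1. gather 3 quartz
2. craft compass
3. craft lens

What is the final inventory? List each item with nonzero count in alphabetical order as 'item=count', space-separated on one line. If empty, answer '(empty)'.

After 1 (gather 3 quartz): quartz=3
After 2 (craft compass): compass=4
After 3 (craft lens): compass=2 lens=4

Answer: compass=2 lens=4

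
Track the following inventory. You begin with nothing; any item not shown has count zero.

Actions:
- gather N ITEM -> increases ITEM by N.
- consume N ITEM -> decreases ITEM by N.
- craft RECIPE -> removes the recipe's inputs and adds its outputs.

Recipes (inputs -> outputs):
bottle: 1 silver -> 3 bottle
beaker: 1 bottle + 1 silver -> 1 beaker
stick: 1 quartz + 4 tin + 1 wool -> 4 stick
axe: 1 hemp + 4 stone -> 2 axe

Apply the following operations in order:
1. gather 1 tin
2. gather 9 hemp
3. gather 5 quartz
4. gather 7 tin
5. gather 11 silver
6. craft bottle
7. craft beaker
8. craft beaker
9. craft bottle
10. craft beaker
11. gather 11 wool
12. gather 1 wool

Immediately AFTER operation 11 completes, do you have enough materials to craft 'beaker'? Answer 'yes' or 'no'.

After 1 (gather 1 tin): tin=1
After 2 (gather 9 hemp): hemp=9 tin=1
After 3 (gather 5 quartz): hemp=9 quartz=5 tin=1
After 4 (gather 7 tin): hemp=9 quartz=5 tin=8
After 5 (gather 11 silver): hemp=9 quartz=5 silver=11 tin=8
After 6 (craft bottle): bottle=3 hemp=9 quartz=5 silver=10 tin=8
After 7 (craft beaker): beaker=1 bottle=2 hemp=9 quartz=5 silver=9 tin=8
After 8 (craft beaker): beaker=2 bottle=1 hemp=9 quartz=5 silver=8 tin=8
After 9 (craft bottle): beaker=2 bottle=4 hemp=9 quartz=5 silver=7 tin=8
After 10 (craft beaker): beaker=3 bottle=3 hemp=9 quartz=5 silver=6 tin=8
After 11 (gather 11 wool): beaker=3 bottle=3 hemp=9 quartz=5 silver=6 tin=8 wool=11

Answer: yes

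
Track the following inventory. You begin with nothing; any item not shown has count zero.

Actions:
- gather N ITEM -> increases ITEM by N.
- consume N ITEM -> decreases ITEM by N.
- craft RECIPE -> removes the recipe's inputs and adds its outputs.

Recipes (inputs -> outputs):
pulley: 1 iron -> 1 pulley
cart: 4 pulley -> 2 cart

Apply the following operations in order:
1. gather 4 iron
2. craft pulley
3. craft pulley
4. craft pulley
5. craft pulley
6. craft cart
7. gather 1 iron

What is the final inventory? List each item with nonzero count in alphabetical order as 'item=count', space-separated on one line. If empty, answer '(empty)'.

After 1 (gather 4 iron): iron=4
After 2 (craft pulley): iron=3 pulley=1
After 3 (craft pulley): iron=2 pulley=2
After 4 (craft pulley): iron=1 pulley=3
After 5 (craft pulley): pulley=4
After 6 (craft cart): cart=2
After 7 (gather 1 iron): cart=2 iron=1

Answer: cart=2 iron=1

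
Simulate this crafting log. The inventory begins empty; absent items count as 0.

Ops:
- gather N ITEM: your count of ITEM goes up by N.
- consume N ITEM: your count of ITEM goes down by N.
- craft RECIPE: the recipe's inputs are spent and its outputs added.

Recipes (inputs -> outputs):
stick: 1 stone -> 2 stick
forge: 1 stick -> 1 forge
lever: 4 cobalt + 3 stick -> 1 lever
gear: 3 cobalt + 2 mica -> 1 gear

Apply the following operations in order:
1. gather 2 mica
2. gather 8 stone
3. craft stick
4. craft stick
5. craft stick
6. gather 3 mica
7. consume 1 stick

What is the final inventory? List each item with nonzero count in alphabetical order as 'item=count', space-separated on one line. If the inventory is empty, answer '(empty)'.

Answer: mica=5 stick=5 stone=5

Derivation:
After 1 (gather 2 mica): mica=2
After 2 (gather 8 stone): mica=2 stone=8
After 3 (craft stick): mica=2 stick=2 stone=7
After 4 (craft stick): mica=2 stick=4 stone=6
After 5 (craft stick): mica=2 stick=6 stone=5
After 6 (gather 3 mica): mica=5 stick=6 stone=5
After 7 (consume 1 stick): mica=5 stick=5 stone=5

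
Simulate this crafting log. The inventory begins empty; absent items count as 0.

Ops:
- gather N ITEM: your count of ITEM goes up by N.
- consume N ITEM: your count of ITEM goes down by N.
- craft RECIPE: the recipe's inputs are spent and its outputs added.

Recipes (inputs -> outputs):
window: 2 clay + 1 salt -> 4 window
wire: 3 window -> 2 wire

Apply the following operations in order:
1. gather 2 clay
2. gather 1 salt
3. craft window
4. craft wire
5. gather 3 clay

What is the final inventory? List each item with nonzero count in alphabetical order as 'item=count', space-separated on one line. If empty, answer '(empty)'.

Answer: clay=3 window=1 wire=2

Derivation:
After 1 (gather 2 clay): clay=2
After 2 (gather 1 salt): clay=2 salt=1
After 3 (craft window): window=4
After 4 (craft wire): window=1 wire=2
After 5 (gather 3 clay): clay=3 window=1 wire=2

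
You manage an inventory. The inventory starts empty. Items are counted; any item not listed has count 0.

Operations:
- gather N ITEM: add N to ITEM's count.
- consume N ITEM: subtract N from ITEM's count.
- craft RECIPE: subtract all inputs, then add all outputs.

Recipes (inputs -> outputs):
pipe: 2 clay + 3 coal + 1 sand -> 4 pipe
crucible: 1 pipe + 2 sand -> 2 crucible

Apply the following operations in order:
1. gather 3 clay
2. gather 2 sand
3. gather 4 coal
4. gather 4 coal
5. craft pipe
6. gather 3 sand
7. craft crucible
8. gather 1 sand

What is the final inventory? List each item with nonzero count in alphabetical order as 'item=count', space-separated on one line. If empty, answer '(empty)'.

Answer: clay=1 coal=5 crucible=2 pipe=3 sand=3

Derivation:
After 1 (gather 3 clay): clay=3
After 2 (gather 2 sand): clay=3 sand=2
After 3 (gather 4 coal): clay=3 coal=4 sand=2
After 4 (gather 4 coal): clay=3 coal=8 sand=2
After 5 (craft pipe): clay=1 coal=5 pipe=4 sand=1
After 6 (gather 3 sand): clay=1 coal=5 pipe=4 sand=4
After 7 (craft crucible): clay=1 coal=5 crucible=2 pipe=3 sand=2
After 8 (gather 1 sand): clay=1 coal=5 crucible=2 pipe=3 sand=3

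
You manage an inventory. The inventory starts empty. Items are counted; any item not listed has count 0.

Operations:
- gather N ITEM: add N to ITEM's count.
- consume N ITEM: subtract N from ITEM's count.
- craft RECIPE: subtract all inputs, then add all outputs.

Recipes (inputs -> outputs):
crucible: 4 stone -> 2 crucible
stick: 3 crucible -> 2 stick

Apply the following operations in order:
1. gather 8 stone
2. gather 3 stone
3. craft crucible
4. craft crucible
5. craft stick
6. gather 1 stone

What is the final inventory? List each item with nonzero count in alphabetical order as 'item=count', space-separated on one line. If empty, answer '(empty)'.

Answer: crucible=1 stick=2 stone=4

Derivation:
After 1 (gather 8 stone): stone=8
After 2 (gather 3 stone): stone=11
After 3 (craft crucible): crucible=2 stone=7
After 4 (craft crucible): crucible=4 stone=3
After 5 (craft stick): crucible=1 stick=2 stone=3
After 6 (gather 1 stone): crucible=1 stick=2 stone=4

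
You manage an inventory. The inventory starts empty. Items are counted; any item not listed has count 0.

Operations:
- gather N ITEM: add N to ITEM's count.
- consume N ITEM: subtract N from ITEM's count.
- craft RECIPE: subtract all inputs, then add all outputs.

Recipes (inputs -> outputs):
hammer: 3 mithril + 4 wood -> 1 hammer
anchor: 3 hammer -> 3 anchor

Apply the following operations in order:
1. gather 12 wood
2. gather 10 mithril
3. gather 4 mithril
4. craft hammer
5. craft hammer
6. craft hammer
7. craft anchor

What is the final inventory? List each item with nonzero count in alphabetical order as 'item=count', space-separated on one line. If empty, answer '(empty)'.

Answer: anchor=3 mithril=5

Derivation:
After 1 (gather 12 wood): wood=12
After 2 (gather 10 mithril): mithril=10 wood=12
After 3 (gather 4 mithril): mithril=14 wood=12
After 4 (craft hammer): hammer=1 mithril=11 wood=8
After 5 (craft hammer): hammer=2 mithril=8 wood=4
After 6 (craft hammer): hammer=3 mithril=5
After 7 (craft anchor): anchor=3 mithril=5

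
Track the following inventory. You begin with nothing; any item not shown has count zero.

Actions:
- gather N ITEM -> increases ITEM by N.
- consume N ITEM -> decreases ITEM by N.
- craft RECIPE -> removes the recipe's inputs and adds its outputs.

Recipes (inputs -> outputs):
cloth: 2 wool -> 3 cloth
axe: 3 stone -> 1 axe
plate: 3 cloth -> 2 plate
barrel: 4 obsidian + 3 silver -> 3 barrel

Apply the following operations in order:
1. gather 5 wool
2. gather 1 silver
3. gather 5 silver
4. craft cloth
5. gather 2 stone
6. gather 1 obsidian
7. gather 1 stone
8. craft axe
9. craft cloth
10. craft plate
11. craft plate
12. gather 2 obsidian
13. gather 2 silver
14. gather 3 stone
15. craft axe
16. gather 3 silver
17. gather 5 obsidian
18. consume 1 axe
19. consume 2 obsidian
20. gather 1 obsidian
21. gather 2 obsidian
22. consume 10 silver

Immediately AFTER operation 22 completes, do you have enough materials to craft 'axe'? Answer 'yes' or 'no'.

After 1 (gather 5 wool): wool=5
After 2 (gather 1 silver): silver=1 wool=5
After 3 (gather 5 silver): silver=6 wool=5
After 4 (craft cloth): cloth=3 silver=6 wool=3
After 5 (gather 2 stone): cloth=3 silver=6 stone=2 wool=3
After 6 (gather 1 obsidian): cloth=3 obsidian=1 silver=6 stone=2 wool=3
After 7 (gather 1 stone): cloth=3 obsidian=1 silver=6 stone=3 wool=3
After 8 (craft axe): axe=1 cloth=3 obsidian=1 silver=6 wool=3
After 9 (craft cloth): axe=1 cloth=6 obsidian=1 silver=6 wool=1
After 10 (craft plate): axe=1 cloth=3 obsidian=1 plate=2 silver=6 wool=1
After 11 (craft plate): axe=1 obsidian=1 plate=4 silver=6 wool=1
After 12 (gather 2 obsidian): axe=1 obsidian=3 plate=4 silver=6 wool=1
After 13 (gather 2 silver): axe=1 obsidian=3 plate=4 silver=8 wool=1
After 14 (gather 3 stone): axe=1 obsidian=3 plate=4 silver=8 stone=3 wool=1
After 15 (craft axe): axe=2 obsidian=3 plate=4 silver=8 wool=1
After 16 (gather 3 silver): axe=2 obsidian=3 plate=4 silver=11 wool=1
After 17 (gather 5 obsidian): axe=2 obsidian=8 plate=4 silver=11 wool=1
After 18 (consume 1 axe): axe=1 obsidian=8 plate=4 silver=11 wool=1
After 19 (consume 2 obsidian): axe=1 obsidian=6 plate=4 silver=11 wool=1
After 20 (gather 1 obsidian): axe=1 obsidian=7 plate=4 silver=11 wool=1
After 21 (gather 2 obsidian): axe=1 obsidian=9 plate=4 silver=11 wool=1
After 22 (consume 10 silver): axe=1 obsidian=9 plate=4 silver=1 wool=1

Answer: no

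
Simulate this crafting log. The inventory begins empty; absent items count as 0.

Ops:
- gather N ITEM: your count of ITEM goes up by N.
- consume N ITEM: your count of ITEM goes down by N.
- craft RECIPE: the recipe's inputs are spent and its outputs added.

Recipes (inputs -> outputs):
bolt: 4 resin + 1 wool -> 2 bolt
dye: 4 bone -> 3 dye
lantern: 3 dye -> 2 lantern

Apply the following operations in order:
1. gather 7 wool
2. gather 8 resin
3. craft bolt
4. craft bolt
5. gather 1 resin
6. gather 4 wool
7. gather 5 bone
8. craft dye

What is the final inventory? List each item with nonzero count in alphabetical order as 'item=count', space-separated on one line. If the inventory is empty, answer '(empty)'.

After 1 (gather 7 wool): wool=7
After 2 (gather 8 resin): resin=8 wool=7
After 3 (craft bolt): bolt=2 resin=4 wool=6
After 4 (craft bolt): bolt=4 wool=5
After 5 (gather 1 resin): bolt=4 resin=1 wool=5
After 6 (gather 4 wool): bolt=4 resin=1 wool=9
After 7 (gather 5 bone): bolt=4 bone=5 resin=1 wool=9
After 8 (craft dye): bolt=4 bone=1 dye=3 resin=1 wool=9

Answer: bolt=4 bone=1 dye=3 resin=1 wool=9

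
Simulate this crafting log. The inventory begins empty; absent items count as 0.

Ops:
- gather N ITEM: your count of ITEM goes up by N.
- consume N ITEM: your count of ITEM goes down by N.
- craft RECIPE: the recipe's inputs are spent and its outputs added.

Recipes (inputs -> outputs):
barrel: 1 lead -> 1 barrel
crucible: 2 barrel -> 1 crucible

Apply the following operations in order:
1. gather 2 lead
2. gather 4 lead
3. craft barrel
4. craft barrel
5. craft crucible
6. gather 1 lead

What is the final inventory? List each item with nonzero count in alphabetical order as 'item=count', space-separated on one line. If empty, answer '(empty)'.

Answer: crucible=1 lead=5

Derivation:
After 1 (gather 2 lead): lead=2
After 2 (gather 4 lead): lead=6
After 3 (craft barrel): barrel=1 lead=5
After 4 (craft barrel): barrel=2 lead=4
After 5 (craft crucible): crucible=1 lead=4
After 6 (gather 1 lead): crucible=1 lead=5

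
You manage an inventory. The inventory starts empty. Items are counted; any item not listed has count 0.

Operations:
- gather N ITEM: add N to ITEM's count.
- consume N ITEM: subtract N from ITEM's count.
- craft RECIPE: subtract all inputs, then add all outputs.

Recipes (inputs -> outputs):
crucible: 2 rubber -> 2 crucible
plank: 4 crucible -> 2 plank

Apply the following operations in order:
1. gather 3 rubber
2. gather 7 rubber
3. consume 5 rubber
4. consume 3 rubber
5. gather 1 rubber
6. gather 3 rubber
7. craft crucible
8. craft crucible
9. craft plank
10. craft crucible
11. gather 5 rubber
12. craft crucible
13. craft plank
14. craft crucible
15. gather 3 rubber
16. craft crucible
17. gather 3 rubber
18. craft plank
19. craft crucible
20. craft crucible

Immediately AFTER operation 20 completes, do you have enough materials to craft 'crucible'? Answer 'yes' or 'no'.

After 1 (gather 3 rubber): rubber=3
After 2 (gather 7 rubber): rubber=10
After 3 (consume 5 rubber): rubber=5
After 4 (consume 3 rubber): rubber=2
After 5 (gather 1 rubber): rubber=3
After 6 (gather 3 rubber): rubber=6
After 7 (craft crucible): crucible=2 rubber=4
After 8 (craft crucible): crucible=4 rubber=2
After 9 (craft plank): plank=2 rubber=2
After 10 (craft crucible): crucible=2 plank=2
After 11 (gather 5 rubber): crucible=2 plank=2 rubber=5
After 12 (craft crucible): crucible=4 plank=2 rubber=3
After 13 (craft plank): plank=4 rubber=3
After 14 (craft crucible): crucible=2 plank=4 rubber=1
After 15 (gather 3 rubber): crucible=2 plank=4 rubber=4
After 16 (craft crucible): crucible=4 plank=4 rubber=2
After 17 (gather 3 rubber): crucible=4 plank=4 rubber=5
After 18 (craft plank): plank=6 rubber=5
After 19 (craft crucible): crucible=2 plank=6 rubber=3
After 20 (craft crucible): crucible=4 plank=6 rubber=1

Answer: no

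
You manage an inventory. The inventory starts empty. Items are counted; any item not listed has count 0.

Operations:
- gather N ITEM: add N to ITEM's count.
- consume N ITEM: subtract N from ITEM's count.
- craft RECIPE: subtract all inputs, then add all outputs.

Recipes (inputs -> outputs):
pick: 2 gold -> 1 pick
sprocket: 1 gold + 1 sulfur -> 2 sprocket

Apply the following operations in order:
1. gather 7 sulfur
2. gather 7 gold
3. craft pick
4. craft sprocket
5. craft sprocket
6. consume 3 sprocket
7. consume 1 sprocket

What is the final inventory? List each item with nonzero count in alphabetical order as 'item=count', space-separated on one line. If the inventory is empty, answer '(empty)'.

After 1 (gather 7 sulfur): sulfur=7
After 2 (gather 7 gold): gold=7 sulfur=7
After 3 (craft pick): gold=5 pick=1 sulfur=7
After 4 (craft sprocket): gold=4 pick=1 sprocket=2 sulfur=6
After 5 (craft sprocket): gold=3 pick=1 sprocket=4 sulfur=5
After 6 (consume 3 sprocket): gold=3 pick=1 sprocket=1 sulfur=5
After 7 (consume 1 sprocket): gold=3 pick=1 sulfur=5

Answer: gold=3 pick=1 sulfur=5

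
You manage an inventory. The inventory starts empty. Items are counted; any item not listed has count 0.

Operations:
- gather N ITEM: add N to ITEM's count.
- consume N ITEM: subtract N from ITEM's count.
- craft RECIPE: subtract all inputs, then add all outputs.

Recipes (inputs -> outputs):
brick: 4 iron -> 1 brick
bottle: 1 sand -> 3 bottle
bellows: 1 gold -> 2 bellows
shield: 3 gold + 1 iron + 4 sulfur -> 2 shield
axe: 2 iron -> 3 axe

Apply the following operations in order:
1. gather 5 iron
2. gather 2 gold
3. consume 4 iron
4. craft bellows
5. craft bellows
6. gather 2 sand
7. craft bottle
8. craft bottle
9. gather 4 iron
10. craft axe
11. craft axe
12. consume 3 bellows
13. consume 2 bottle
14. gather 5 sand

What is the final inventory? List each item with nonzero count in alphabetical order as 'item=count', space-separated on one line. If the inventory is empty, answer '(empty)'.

Answer: axe=6 bellows=1 bottle=4 iron=1 sand=5

Derivation:
After 1 (gather 5 iron): iron=5
After 2 (gather 2 gold): gold=2 iron=5
After 3 (consume 4 iron): gold=2 iron=1
After 4 (craft bellows): bellows=2 gold=1 iron=1
After 5 (craft bellows): bellows=4 iron=1
After 6 (gather 2 sand): bellows=4 iron=1 sand=2
After 7 (craft bottle): bellows=4 bottle=3 iron=1 sand=1
After 8 (craft bottle): bellows=4 bottle=6 iron=1
After 9 (gather 4 iron): bellows=4 bottle=6 iron=5
After 10 (craft axe): axe=3 bellows=4 bottle=6 iron=3
After 11 (craft axe): axe=6 bellows=4 bottle=6 iron=1
After 12 (consume 3 bellows): axe=6 bellows=1 bottle=6 iron=1
After 13 (consume 2 bottle): axe=6 bellows=1 bottle=4 iron=1
After 14 (gather 5 sand): axe=6 bellows=1 bottle=4 iron=1 sand=5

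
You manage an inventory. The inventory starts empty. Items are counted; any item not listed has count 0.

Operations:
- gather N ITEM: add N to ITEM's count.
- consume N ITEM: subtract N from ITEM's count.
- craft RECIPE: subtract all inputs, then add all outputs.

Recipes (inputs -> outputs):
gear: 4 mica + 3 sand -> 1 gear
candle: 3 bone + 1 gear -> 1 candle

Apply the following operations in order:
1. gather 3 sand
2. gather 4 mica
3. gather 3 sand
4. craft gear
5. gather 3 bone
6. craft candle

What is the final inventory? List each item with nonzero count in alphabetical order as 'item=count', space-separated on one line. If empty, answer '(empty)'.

After 1 (gather 3 sand): sand=3
After 2 (gather 4 mica): mica=4 sand=3
After 3 (gather 3 sand): mica=4 sand=6
After 4 (craft gear): gear=1 sand=3
After 5 (gather 3 bone): bone=3 gear=1 sand=3
After 6 (craft candle): candle=1 sand=3

Answer: candle=1 sand=3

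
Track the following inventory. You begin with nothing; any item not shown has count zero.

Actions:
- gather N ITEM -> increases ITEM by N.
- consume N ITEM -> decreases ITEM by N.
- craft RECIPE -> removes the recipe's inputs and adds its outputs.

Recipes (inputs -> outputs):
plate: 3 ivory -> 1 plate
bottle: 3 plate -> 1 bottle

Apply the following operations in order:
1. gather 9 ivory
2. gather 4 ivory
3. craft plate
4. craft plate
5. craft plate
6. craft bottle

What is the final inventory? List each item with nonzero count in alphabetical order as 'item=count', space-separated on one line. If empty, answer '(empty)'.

Answer: bottle=1 ivory=4

Derivation:
After 1 (gather 9 ivory): ivory=9
After 2 (gather 4 ivory): ivory=13
After 3 (craft plate): ivory=10 plate=1
After 4 (craft plate): ivory=7 plate=2
After 5 (craft plate): ivory=4 plate=3
After 6 (craft bottle): bottle=1 ivory=4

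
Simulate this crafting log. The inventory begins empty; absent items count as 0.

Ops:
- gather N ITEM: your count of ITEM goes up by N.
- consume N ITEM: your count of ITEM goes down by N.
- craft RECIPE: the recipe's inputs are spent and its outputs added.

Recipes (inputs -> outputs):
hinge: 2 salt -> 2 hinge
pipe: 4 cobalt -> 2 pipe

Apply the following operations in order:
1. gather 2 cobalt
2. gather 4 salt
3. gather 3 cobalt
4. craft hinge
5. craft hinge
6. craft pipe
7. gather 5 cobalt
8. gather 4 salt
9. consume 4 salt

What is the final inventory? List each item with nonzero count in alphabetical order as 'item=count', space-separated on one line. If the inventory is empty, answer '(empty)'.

After 1 (gather 2 cobalt): cobalt=2
After 2 (gather 4 salt): cobalt=2 salt=4
After 3 (gather 3 cobalt): cobalt=5 salt=4
After 4 (craft hinge): cobalt=5 hinge=2 salt=2
After 5 (craft hinge): cobalt=5 hinge=4
After 6 (craft pipe): cobalt=1 hinge=4 pipe=2
After 7 (gather 5 cobalt): cobalt=6 hinge=4 pipe=2
After 8 (gather 4 salt): cobalt=6 hinge=4 pipe=2 salt=4
After 9 (consume 4 salt): cobalt=6 hinge=4 pipe=2

Answer: cobalt=6 hinge=4 pipe=2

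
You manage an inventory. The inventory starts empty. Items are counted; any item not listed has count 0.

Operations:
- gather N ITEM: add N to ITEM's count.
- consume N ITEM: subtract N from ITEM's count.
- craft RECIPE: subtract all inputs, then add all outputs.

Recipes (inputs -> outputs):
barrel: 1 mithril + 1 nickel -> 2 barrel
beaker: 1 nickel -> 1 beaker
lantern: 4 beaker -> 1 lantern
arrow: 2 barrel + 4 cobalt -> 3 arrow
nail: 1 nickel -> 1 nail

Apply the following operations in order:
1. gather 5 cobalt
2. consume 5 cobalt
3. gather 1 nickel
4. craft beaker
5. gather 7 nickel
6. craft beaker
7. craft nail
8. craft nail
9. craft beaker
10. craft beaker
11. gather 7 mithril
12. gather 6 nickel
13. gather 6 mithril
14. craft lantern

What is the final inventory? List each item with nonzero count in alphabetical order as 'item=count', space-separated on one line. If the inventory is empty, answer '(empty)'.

Answer: lantern=1 mithril=13 nail=2 nickel=8

Derivation:
After 1 (gather 5 cobalt): cobalt=5
After 2 (consume 5 cobalt): (empty)
After 3 (gather 1 nickel): nickel=1
After 4 (craft beaker): beaker=1
After 5 (gather 7 nickel): beaker=1 nickel=7
After 6 (craft beaker): beaker=2 nickel=6
After 7 (craft nail): beaker=2 nail=1 nickel=5
After 8 (craft nail): beaker=2 nail=2 nickel=4
After 9 (craft beaker): beaker=3 nail=2 nickel=3
After 10 (craft beaker): beaker=4 nail=2 nickel=2
After 11 (gather 7 mithril): beaker=4 mithril=7 nail=2 nickel=2
After 12 (gather 6 nickel): beaker=4 mithril=7 nail=2 nickel=8
After 13 (gather 6 mithril): beaker=4 mithril=13 nail=2 nickel=8
After 14 (craft lantern): lantern=1 mithril=13 nail=2 nickel=8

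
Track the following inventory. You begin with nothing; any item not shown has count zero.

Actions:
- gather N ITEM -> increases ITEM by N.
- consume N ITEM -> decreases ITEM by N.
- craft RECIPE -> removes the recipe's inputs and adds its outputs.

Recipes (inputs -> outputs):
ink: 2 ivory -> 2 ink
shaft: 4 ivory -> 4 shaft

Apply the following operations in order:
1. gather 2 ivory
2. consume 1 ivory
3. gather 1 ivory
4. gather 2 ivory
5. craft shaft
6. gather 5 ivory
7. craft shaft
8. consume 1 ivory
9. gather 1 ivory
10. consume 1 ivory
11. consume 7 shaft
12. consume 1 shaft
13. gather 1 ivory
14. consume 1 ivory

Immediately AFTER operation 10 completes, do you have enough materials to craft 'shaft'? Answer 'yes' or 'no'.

Answer: no

Derivation:
After 1 (gather 2 ivory): ivory=2
After 2 (consume 1 ivory): ivory=1
After 3 (gather 1 ivory): ivory=2
After 4 (gather 2 ivory): ivory=4
After 5 (craft shaft): shaft=4
After 6 (gather 5 ivory): ivory=5 shaft=4
After 7 (craft shaft): ivory=1 shaft=8
After 8 (consume 1 ivory): shaft=8
After 9 (gather 1 ivory): ivory=1 shaft=8
After 10 (consume 1 ivory): shaft=8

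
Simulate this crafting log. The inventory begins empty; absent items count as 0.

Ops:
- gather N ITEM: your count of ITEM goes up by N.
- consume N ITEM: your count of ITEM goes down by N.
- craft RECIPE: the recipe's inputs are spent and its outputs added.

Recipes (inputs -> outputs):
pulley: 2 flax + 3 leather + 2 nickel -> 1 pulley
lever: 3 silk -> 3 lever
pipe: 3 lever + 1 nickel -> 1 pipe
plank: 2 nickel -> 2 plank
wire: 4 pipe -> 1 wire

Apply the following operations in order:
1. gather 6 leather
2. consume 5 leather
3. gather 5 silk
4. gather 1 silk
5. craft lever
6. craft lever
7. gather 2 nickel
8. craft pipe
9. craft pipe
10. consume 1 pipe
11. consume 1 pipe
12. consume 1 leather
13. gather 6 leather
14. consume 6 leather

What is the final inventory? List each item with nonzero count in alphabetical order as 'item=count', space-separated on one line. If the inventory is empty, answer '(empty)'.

Answer: (empty)

Derivation:
After 1 (gather 6 leather): leather=6
After 2 (consume 5 leather): leather=1
After 3 (gather 5 silk): leather=1 silk=5
After 4 (gather 1 silk): leather=1 silk=6
After 5 (craft lever): leather=1 lever=3 silk=3
After 6 (craft lever): leather=1 lever=6
After 7 (gather 2 nickel): leather=1 lever=6 nickel=2
After 8 (craft pipe): leather=1 lever=3 nickel=1 pipe=1
After 9 (craft pipe): leather=1 pipe=2
After 10 (consume 1 pipe): leather=1 pipe=1
After 11 (consume 1 pipe): leather=1
After 12 (consume 1 leather): (empty)
After 13 (gather 6 leather): leather=6
After 14 (consume 6 leather): (empty)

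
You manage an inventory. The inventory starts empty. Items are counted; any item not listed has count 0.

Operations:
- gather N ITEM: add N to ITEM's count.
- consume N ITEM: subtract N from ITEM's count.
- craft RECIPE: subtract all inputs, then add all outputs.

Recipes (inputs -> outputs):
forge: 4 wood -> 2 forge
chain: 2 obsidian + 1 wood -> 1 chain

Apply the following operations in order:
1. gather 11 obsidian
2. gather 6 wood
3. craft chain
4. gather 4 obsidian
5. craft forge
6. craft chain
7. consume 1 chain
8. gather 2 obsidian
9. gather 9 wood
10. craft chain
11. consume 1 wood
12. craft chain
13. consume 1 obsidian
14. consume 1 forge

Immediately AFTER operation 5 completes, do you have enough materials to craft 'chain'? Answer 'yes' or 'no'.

Answer: yes

Derivation:
After 1 (gather 11 obsidian): obsidian=11
After 2 (gather 6 wood): obsidian=11 wood=6
After 3 (craft chain): chain=1 obsidian=9 wood=5
After 4 (gather 4 obsidian): chain=1 obsidian=13 wood=5
After 5 (craft forge): chain=1 forge=2 obsidian=13 wood=1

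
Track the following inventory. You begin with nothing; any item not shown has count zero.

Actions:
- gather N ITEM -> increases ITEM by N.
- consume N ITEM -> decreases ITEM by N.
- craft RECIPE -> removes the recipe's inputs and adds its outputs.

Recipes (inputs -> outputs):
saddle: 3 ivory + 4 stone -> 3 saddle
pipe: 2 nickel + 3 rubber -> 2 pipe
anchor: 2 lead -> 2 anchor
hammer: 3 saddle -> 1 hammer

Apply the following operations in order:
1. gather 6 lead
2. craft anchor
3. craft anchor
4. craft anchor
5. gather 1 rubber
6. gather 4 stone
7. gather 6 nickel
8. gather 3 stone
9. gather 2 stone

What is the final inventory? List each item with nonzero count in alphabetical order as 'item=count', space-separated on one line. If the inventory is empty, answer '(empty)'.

Answer: anchor=6 nickel=6 rubber=1 stone=9

Derivation:
After 1 (gather 6 lead): lead=6
After 2 (craft anchor): anchor=2 lead=4
After 3 (craft anchor): anchor=4 lead=2
After 4 (craft anchor): anchor=6
After 5 (gather 1 rubber): anchor=6 rubber=1
After 6 (gather 4 stone): anchor=6 rubber=1 stone=4
After 7 (gather 6 nickel): anchor=6 nickel=6 rubber=1 stone=4
After 8 (gather 3 stone): anchor=6 nickel=6 rubber=1 stone=7
After 9 (gather 2 stone): anchor=6 nickel=6 rubber=1 stone=9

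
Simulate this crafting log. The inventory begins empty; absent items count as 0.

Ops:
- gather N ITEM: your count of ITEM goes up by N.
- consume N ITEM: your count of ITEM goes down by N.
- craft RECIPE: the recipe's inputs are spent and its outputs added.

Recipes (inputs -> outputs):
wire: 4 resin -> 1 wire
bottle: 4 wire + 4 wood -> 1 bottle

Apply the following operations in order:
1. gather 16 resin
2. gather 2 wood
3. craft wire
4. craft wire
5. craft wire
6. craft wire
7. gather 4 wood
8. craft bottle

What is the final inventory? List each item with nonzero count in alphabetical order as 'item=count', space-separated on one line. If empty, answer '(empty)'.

After 1 (gather 16 resin): resin=16
After 2 (gather 2 wood): resin=16 wood=2
After 3 (craft wire): resin=12 wire=1 wood=2
After 4 (craft wire): resin=8 wire=2 wood=2
After 5 (craft wire): resin=4 wire=3 wood=2
After 6 (craft wire): wire=4 wood=2
After 7 (gather 4 wood): wire=4 wood=6
After 8 (craft bottle): bottle=1 wood=2

Answer: bottle=1 wood=2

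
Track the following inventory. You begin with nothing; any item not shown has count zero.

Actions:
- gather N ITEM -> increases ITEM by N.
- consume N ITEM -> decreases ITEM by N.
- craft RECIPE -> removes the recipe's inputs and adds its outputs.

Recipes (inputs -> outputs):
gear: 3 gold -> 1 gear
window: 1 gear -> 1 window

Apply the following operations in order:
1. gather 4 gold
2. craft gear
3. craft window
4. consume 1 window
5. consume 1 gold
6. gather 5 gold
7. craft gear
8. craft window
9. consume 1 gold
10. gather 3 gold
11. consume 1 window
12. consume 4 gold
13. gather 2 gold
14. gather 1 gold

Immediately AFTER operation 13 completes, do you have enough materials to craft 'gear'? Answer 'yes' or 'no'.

After 1 (gather 4 gold): gold=4
After 2 (craft gear): gear=1 gold=1
After 3 (craft window): gold=1 window=1
After 4 (consume 1 window): gold=1
After 5 (consume 1 gold): (empty)
After 6 (gather 5 gold): gold=5
After 7 (craft gear): gear=1 gold=2
After 8 (craft window): gold=2 window=1
After 9 (consume 1 gold): gold=1 window=1
After 10 (gather 3 gold): gold=4 window=1
After 11 (consume 1 window): gold=4
After 12 (consume 4 gold): (empty)
After 13 (gather 2 gold): gold=2

Answer: no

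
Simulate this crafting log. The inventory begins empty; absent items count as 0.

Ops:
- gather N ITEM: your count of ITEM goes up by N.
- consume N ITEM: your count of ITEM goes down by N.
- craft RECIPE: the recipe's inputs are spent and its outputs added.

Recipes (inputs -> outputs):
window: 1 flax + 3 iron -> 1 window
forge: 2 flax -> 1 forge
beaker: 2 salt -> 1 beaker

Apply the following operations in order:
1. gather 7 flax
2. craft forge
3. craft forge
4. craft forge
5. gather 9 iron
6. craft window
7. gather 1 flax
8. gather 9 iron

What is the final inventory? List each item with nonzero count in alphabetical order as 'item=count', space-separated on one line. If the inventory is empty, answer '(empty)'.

Answer: flax=1 forge=3 iron=15 window=1

Derivation:
After 1 (gather 7 flax): flax=7
After 2 (craft forge): flax=5 forge=1
After 3 (craft forge): flax=3 forge=2
After 4 (craft forge): flax=1 forge=3
After 5 (gather 9 iron): flax=1 forge=3 iron=9
After 6 (craft window): forge=3 iron=6 window=1
After 7 (gather 1 flax): flax=1 forge=3 iron=6 window=1
After 8 (gather 9 iron): flax=1 forge=3 iron=15 window=1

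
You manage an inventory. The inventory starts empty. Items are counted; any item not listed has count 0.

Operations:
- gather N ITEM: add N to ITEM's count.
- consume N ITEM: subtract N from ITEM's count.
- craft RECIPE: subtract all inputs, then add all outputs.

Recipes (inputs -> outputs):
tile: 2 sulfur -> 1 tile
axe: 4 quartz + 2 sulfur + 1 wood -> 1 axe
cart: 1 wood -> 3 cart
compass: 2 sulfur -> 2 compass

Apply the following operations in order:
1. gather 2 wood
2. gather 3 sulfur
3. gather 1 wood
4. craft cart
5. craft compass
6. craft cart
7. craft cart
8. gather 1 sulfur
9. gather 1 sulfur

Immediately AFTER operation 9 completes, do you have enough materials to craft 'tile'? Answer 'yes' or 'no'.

After 1 (gather 2 wood): wood=2
After 2 (gather 3 sulfur): sulfur=3 wood=2
After 3 (gather 1 wood): sulfur=3 wood=3
After 4 (craft cart): cart=3 sulfur=3 wood=2
After 5 (craft compass): cart=3 compass=2 sulfur=1 wood=2
After 6 (craft cart): cart=6 compass=2 sulfur=1 wood=1
After 7 (craft cart): cart=9 compass=2 sulfur=1
After 8 (gather 1 sulfur): cart=9 compass=2 sulfur=2
After 9 (gather 1 sulfur): cart=9 compass=2 sulfur=3

Answer: yes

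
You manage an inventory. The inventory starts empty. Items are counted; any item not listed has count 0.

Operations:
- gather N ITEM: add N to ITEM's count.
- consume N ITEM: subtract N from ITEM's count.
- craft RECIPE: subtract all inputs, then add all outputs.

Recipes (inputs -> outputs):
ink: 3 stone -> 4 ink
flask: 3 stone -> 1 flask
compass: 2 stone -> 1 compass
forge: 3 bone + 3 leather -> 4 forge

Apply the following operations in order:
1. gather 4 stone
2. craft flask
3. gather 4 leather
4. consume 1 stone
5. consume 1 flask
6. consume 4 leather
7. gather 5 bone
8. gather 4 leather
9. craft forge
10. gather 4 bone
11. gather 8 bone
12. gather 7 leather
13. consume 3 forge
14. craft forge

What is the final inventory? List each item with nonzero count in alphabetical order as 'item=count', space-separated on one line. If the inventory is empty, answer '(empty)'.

Answer: bone=11 forge=5 leather=5

Derivation:
After 1 (gather 4 stone): stone=4
After 2 (craft flask): flask=1 stone=1
After 3 (gather 4 leather): flask=1 leather=4 stone=1
After 4 (consume 1 stone): flask=1 leather=4
After 5 (consume 1 flask): leather=4
After 6 (consume 4 leather): (empty)
After 7 (gather 5 bone): bone=5
After 8 (gather 4 leather): bone=5 leather=4
After 9 (craft forge): bone=2 forge=4 leather=1
After 10 (gather 4 bone): bone=6 forge=4 leather=1
After 11 (gather 8 bone): bone=14 forge=4 leather=1
After 12 (gather 7 leather): bone=14 forge=4 leather=8
After 13 (consume 3 forge): bone=14 forge=1 leather=8
After 14 (craft forge): bone=11 forge=5 leather=5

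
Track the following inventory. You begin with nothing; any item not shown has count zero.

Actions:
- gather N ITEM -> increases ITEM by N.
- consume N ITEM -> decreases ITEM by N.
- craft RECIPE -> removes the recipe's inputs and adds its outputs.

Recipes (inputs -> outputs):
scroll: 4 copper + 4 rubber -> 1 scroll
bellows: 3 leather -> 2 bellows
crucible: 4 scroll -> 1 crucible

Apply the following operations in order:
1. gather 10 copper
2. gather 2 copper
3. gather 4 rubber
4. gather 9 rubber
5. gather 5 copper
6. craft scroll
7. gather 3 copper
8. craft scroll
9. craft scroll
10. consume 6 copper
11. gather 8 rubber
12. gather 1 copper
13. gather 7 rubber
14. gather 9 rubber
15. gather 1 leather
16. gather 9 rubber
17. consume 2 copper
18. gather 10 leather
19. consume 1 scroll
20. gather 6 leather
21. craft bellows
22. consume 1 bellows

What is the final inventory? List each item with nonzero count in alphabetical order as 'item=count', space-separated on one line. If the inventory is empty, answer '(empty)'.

After 1 (gather 10 copper): copper=10
After 2 (gather 2 copper): copper=12
After 3 (gather 4 rubber): copper=12 rubber=4
After 4 (gather 9 rubber): copper=12 rubber=13
After 5 (gather 5 copper): copper=17 rubber=13
After 6 (craft scroll): copper=13 rubber=9 scroll=1
After 7 (gather 3 copper): copper=16 rubber=9 scroll=1
After 8 (craft scroll): copper=12 rubber=5 scroll=2
After 9 (craft scroll): copper=8 rubber=1 scroll=3
After 10 (consume 6 copper): copper=2 rubber=1 scroll=3
After 11 (gather 8 rubber): copper=2 rubber=9 scroll=3
After 12 (gather 1 copper): copper=3 rubber=9 scroll=3
After 13 (gather 7 rubber): copper=3 rubber=16 scroll=3
After 14 (gather 9 rubber): copper=3 rubber=25 scroll=3
After 15 (gather 1 leather): copper=3 leather=1 rubber=25 scroll=3
After 16 (gather 9 rubber): copper=3 leather=1 rubber=34 scroll=3
After 17 (consume 2 copper): copper=1 leather=1 rubber=34 scroll=3
After 18 (gather 10 leather): copper=1 leather=11 rubber=34 scroll=3
After 19 (consume 1 scroll): copper=1 leather=11 rubber=34 scroll=2
After 20 (gather 6 leather): copper=1 leather=17 rubber=34 scroll=2
After 21 (craft bellows): bellows=2 copper=1 leather=14 rubber=34 scroll=2
After 22 (consume 1 bellows): bellows=1 copper=1 leather=14 rubber=34 scroll=2

Answer: bellows=1 copper=1 leather=14 rubber=34 scroll=2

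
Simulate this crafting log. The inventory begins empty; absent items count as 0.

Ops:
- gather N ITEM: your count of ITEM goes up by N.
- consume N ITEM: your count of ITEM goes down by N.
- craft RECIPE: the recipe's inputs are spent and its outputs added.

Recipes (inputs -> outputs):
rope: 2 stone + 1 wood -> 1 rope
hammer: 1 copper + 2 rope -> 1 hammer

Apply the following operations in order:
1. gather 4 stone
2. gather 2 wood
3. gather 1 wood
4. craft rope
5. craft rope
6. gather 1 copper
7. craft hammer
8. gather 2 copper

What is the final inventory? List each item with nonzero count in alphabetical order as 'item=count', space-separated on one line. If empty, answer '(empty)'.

Answer: copper=2 hammer=1 wood=1

Derivation:
After 1 (gather 4 stone): stone=4
After 2 (gather 2 wood): stone=4 wood=2
After 3 (gather 1 wood): stone=4 wood=3
After 4 (craft rope): rope=1 stone=2 wood=2
After 5 (craft rope): rope=2 wood=1
After 6 (gather 1 copper): copper=1 rope=2 wood=1
After 7 (craft hammer): hammer=1 wood=1
After 8 (gather 2 copper): copper=2 hammer=1 wood=1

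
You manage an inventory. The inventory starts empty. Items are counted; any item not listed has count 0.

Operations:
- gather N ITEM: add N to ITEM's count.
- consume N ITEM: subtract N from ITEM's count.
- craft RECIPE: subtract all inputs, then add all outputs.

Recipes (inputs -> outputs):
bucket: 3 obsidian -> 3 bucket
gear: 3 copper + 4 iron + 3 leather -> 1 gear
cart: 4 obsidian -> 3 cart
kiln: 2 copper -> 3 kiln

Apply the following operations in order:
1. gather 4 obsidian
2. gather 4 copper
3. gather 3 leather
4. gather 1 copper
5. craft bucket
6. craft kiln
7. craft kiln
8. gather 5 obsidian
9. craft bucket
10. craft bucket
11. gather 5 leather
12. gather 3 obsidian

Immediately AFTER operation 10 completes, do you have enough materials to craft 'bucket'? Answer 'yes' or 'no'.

Answer: no

Derivation:
After 1 (gather 4 obsidian): obsidian=4
After 2 (gather 4 copper): copper=4 obsidian=4
After 3 (gather 3 leather): copper=4 leather=3 obsidian=4
After 4 (gather 1 copper): copper=5 leather=3 obsidian=4
After 5 (craft bucket): bucket=3 copper=5 leather=3 obsidian=1
After 6 (craft kiln): bucket=3 copper=3 kiln=3 leather=3 obsidian=1
After 7 (craft kiln): bucket=3 copper=1 kiln=6 leather=3 obsidian=1
After 8 (gather 5 obsidian): bucket=3 copper=1 kiln=6 leather=3 obsidian=6
After 9 (craft bucket): bucket=6 copper=1 kiln=6 leather=3 obsidian=3
After 10 (craft bucket): bucket=9 copper=1 kiln=6 leather=3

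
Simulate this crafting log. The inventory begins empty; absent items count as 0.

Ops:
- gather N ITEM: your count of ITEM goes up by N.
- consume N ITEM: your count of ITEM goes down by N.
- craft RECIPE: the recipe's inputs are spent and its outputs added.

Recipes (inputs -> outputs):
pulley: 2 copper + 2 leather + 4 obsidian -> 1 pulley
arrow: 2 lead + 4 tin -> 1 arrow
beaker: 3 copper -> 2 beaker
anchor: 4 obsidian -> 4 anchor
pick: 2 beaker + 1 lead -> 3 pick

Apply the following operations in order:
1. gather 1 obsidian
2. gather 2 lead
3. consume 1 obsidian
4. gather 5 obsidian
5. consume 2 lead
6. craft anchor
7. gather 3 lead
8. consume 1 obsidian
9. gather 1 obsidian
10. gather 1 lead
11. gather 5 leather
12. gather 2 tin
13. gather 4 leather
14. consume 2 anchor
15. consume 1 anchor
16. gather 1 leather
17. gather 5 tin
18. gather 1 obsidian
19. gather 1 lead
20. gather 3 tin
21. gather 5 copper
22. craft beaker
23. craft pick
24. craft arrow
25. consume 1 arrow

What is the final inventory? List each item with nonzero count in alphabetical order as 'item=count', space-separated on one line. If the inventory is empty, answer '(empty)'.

Answer: anchor=1 copper=2 lead=2 leather=10 obsidian=2 pick=3 tin=6

Derivation:
After 1 (gather 1 obsidian): obsidian=1
After 2 (gather 2 lead): lead=2 obsidian=1
After 3 (consume 1 obsidian): lead=2
After 4 (gather 5 obsidian): lead=2 obsidian=5
After 5 (consume 2 lead): obsidian=5
After 6 (craft anchor): anchor=4 obsidian=1
After 7 (gather 3 lead): anchor=4 lead=3 obsidian=1
After 8 (consume 1 obsidian): anchor=4 lead=3
After 9 (gather 1 obsidian): anchor=4 lead=3 obsidian=1
After 10 (gather 1 lead): anchor=4 lead=4 obsidian=1
After 11 (gather 5 leather): anchor=4 lead=4 leather=5 obsidian=1
After 12 (gather 2 tin): anchor=4 lead=4 leather=5 obsidian=1 tin=2
After 13 (gather 4 leather): anchor=4 lead=4 leather=9 obsidian=1 tin=2
After 14 (consume 2 anchor): anchor=2 lead=4 leather=9 obsidian=1 tin=2
After 15 (consume 1 anchor): anchor=1 lead=4 leather=9 obsidian=1 tin=2
After 16 (gather 1 leather): anchor=1 lead=4 leather=10 obsidian=1 tin=2
After 17 (gather 5 tin): anchor=1 lead=4 leather=10 obsidian=1 tin=7
After 18 (gather 1 obsidian): anchor=1 lead=4 leather=10 obsidian=2 tin=7
After 19 (gather 1 lead): anchor=1 lead=5 leather=10 obsidian=2 tin=7
After 20 (gather 3 tin): anchor=1 lead=5 leather=10 obsidian=2 tin=10
After 21 (gather 5 copper): anchor=1 copper=5 lead=5 leather=10 obsidian=2 tin=10
After 22 (craft beaker): anchor=1 beaker=2 copper=2 lead=5 leather=10 obsidian=2 tin=10
After 23 (craft pick): anchor=1 copper=2 lead=4 leather=10 obsidian=2 pick=3 tin=10
After 24 (craft arrow): anchor=1 arrow=1 copper=2 lead=2 leather=10 obsidian=2 pick=3 tin=6
After 25 (consume 1 arrow): anchor=1 copper=2 lead=2 leather=10 obsidian=2 pick=3 tin=6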